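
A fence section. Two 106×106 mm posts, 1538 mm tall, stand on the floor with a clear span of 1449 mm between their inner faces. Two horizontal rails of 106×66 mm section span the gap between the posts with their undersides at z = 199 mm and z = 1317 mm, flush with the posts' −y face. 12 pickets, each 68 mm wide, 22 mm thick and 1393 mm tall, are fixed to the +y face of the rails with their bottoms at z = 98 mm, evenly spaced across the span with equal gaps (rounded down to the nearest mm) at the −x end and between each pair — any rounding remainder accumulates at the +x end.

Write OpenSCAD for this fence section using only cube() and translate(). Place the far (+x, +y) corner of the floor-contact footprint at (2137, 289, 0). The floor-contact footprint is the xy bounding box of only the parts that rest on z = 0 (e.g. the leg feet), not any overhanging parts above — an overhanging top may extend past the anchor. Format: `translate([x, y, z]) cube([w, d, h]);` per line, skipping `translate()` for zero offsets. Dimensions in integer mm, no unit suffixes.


translate([476, 183, 0]) cube([106, 106, 1538]);
translate([2031, 183, 0]) cube([106, 106, 1538]);
translate([582, 183, 199]) cube([1449, 106, 66]);
translate([582, 183, 1317]) cube([1449, 106, 66]);
translate([630, 289, 98]) cube([68, 22, 1393]);
translate([746, 289, 98]) cube([68, 22, 1393]);
translate([862, 289, 98]) cube([68, 22, 1393]);
translate([978, 289, 98]) cube([68, 22, 1393]);
translate([1094, 289, 98]) cube([68, 22, 1393]);
translate([1210, 289, 98]) cube([68, 22, 1393]);
translate([1326, 289, 98]) cube([68, 22, 1393]);
translate([1442, 289, 98]) cube([68, 22, 1393]);
translate([1558, 289, 98]) cube([68, 22, 1393]);
translate([1674, 289, 98]) cube([68, 22, 1393]);
translate([1790, 289, 98]) cube([68, 22, 1393]);
translate([1906, 289, 98]) cube([68, 22, 1393]);


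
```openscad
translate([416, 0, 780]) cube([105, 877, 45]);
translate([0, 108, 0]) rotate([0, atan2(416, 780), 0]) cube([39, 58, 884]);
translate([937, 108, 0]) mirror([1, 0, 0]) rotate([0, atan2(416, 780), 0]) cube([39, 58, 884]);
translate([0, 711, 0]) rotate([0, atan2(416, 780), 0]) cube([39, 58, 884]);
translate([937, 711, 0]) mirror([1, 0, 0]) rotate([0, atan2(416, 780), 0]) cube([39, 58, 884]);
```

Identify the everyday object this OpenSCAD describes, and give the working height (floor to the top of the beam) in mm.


A sawhorse. The overall height is 825 mm.

A beam across two mirrored pairs of raked legs — a sawhorse. The beam's underside is at z = 780 (matching the legs' vertical rise in atan2(416, 780)) and the beam is 45 mm tall, so its top is at 780 + 45 = 825 mm. The raked legs top out at the beam's underside, so that is the highest point.


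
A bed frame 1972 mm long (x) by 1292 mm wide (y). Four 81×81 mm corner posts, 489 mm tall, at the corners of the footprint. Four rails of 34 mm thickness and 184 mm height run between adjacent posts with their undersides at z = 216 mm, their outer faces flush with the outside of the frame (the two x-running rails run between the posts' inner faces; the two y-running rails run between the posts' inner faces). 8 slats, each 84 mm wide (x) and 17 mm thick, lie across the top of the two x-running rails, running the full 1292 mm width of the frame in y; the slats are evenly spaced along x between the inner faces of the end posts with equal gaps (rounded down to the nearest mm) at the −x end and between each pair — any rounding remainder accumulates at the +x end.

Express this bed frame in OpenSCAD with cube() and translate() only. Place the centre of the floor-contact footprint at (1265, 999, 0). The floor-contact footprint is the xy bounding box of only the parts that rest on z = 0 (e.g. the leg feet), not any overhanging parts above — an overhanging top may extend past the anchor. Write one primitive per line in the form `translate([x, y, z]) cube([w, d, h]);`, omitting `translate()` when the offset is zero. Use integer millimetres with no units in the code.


translate([279, 353, 0]) cube([81, 81, 489]);
translate([279, 1564, 0]) cube([81, 81, 489]);
translate([2170, 353, 0]) cube([81, 81, 489]);
translate([2170, 1564, 0]) cube([81, 81, 489]);
translate([360, 353, 216]) cube([1810, 34, 184]);
translate([360, 1611, 216]) cube([1810, 34, 184]);
translate([279, 434, 216]) cube([34, 1130, 184]);
translate([2217, 434, 216]) cube([34, 1130, 184]);
translate([486, 353, 400]) cube([84, 1292, 17]);
translate([696, 353, 400]) cube([84, 1292, 17]);
translate([906, 353, 400]) cube([84, 1292, 17]);
translate([1116, 353, 400]) cube([84, 1292, 17]);
translate([1326, 353, 400]) cube([84, 1292, 17]);
translate([1536, 353, 400]) cube([84, 1292, 17]);
translate([1746, 353, 400]) cube([84, 1292, 17]);
translate([1956, 353, 400]) cube([84, 1292, 17]);


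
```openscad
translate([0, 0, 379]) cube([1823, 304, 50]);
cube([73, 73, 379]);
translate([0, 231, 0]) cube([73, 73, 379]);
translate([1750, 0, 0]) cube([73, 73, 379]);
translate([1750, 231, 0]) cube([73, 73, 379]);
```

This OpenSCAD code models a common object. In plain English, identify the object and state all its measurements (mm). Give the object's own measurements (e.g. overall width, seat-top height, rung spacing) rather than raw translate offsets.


A bench: a 1823×304 mm seat slab, 50 mm thick, top at z = 429 mm, on four 73×73 mm square legs flush with the seat corners and standing on z = 0.


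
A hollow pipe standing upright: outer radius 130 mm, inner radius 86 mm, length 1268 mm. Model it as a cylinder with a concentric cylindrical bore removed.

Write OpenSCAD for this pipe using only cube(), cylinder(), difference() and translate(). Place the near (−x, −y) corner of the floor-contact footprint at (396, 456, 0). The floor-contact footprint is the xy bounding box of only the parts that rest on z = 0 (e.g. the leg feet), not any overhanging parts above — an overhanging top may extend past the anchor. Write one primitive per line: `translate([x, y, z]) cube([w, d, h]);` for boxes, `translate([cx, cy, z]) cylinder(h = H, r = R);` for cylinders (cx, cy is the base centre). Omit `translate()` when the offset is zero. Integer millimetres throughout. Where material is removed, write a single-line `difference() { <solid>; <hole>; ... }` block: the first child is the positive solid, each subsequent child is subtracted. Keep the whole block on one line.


difference() { translate([526, 586, 0]) cylinder(h = 1268, r = 130); translate([526, 586, 0]) cylinder(h = 1268, r = 86); }


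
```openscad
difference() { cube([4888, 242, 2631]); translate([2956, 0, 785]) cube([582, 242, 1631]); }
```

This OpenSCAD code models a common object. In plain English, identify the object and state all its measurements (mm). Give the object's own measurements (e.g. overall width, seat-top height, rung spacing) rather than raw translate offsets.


A wall 4888 mm long (x), 242 mm thick (y), 2631 mm tall, with a rectangular window opening cut through it. The opening is 582 mm wide and 1631 mm tall; its sill is at z = 785 mm and its near (−x) edge is 2956 mm from the wall's −x end. The opening passes through the full wall thickness.


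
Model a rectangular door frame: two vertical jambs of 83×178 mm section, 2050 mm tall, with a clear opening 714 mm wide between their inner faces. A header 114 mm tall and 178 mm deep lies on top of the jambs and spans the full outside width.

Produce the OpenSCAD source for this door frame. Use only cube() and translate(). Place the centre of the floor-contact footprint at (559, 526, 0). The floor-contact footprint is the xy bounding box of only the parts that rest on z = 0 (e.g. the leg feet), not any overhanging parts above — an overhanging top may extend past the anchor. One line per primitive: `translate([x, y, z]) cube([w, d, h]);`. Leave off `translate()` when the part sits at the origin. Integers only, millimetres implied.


translate([119, 437, 0]) cube([83, 178, 2050]);
translate([916, 437, 0]) cube([83, 178, 2050]);
translate([119, 437, 2050]) cube([880, 178, 114]);


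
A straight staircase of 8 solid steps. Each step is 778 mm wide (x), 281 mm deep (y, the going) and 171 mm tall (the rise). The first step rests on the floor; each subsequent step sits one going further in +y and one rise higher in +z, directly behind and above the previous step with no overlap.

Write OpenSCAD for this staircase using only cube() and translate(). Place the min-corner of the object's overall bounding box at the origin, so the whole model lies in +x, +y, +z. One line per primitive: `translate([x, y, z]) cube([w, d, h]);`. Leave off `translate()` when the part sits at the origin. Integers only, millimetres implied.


cube([778, 281, 171]);
translate([0, 281, 171]) cube([778, 281, 171]);
translate([0, 562, 342]) cube([778, 281, 171]);
translate([0, 843, 513]) cube([778, 281, 171]);
translate([0, 1124, 684]) cube([778, 281, 171]);
translate([0, 1405, 855]) cube([778, 281, 171]);
translate([0, 1686, 1026]) cube([778, 281, 171]);
translate([0, 1967, 1197]) cube([778, 281, 171]);


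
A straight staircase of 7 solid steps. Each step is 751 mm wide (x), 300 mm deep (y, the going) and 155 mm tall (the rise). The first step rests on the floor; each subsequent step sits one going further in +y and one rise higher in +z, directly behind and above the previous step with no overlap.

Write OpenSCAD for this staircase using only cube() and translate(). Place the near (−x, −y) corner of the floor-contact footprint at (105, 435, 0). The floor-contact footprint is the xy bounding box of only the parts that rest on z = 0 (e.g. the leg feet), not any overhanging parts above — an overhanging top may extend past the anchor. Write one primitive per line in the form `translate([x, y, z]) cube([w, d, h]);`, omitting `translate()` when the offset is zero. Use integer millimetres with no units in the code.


translate([105, 435, 0]) cube([751, 300, 155]);
translate([105, 735, 155]) cube([751, 300, 155]);
translate([105, 1035, 310]) cube([751, 300, 155]);
translate([105, 1335, 465]) cube([751, 300, 155]);
translate([105, 1635, 620]) cube([751, 300, 155]);
translate([105, 1935, 775]) cube([751, 300, 155]);
translate([105, 2235, 930]) cube([751, 300, 155]);


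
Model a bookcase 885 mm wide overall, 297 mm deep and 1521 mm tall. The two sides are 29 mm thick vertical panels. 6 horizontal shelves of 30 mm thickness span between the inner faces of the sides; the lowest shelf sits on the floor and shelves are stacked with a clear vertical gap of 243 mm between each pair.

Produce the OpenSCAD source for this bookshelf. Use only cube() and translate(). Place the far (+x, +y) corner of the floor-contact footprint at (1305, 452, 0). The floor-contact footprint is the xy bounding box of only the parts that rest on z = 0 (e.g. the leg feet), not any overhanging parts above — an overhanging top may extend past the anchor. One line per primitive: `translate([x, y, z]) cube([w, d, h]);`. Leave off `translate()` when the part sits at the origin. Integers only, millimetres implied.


translate([420, 155, 0]) cube([29, 297, 1521]);
translate([1276, 155, 0]) cube([29, 297, 1521]);
translate([449, 155, 0]) cube([827, 297, 30]);
translate([449, 155, 273]) cube([827, 297, 30]);
translate([449, 155, 546]) cube([827, 297, 30]);
translate([449, 155, 819]) cube([827, 297, 30]);
translate([449, 155, 1092]) cube([827, 297, 30]);
translate([449, 155, 1365]) cube([827, 297, 30]);


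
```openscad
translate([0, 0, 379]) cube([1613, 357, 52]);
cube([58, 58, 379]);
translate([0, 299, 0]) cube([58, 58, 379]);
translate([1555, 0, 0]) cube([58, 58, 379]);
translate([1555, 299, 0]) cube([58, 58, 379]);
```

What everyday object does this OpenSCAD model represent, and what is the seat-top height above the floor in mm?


A bench. The seat-top height is 431 mm.

A long slab on four corner posts — a bench. The slab sits at z = 379 with thickness 52, so the top is 379 + 52 = 431 mm.


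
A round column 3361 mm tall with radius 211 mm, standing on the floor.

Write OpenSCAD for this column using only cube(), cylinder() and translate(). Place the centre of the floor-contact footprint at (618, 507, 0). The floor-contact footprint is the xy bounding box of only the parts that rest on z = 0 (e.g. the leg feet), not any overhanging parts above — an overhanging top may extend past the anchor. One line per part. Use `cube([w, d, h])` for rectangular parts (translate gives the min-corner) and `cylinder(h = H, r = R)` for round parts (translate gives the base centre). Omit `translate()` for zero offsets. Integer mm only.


translate([618, 507, 0]) cylinder(h = 3361, r = 211);


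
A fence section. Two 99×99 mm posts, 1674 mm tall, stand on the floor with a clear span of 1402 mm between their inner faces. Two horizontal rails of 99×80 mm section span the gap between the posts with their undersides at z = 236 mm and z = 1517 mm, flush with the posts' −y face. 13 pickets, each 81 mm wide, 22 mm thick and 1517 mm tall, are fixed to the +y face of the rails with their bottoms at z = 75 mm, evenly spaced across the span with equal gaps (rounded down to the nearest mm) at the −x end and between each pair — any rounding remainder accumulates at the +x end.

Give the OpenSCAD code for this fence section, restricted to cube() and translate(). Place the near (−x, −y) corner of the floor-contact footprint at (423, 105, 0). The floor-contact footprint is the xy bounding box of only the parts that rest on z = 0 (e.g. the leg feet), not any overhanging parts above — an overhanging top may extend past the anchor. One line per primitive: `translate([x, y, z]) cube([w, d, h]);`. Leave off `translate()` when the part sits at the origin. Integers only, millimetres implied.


translate([423, 105, 0]) cube([99, 99, 1674]);
translate([1924, 105, 0]) cube([99, 99, 1674]);
translate([522, 105, 236]) cube([1402, 99, 80]);
translate([522, 105, 1517]) cube([1402, 99, 80]);
translate([546, 204, 75]) cube([81, 22, 1517]);
translate([651, 204, 75]) cube([81, 22, 1517]);
translate([756, 204, 75]) cube([81, 22, 1517]);
translate([861, 204, 75]) cube([81, 22, 1517]);
translate([966, 204, 75]) cube([81, 22, 1517]);
translate([1071, 204, 75]) cube([81, 22, 1517]);
translate([1176, 204, 75]) cube([81, 22, 1517]);
translate([1281, 204, 75]) cube([81, 22, 1517]);
translate([1386, 204, 75]) cube([81, 22, 1517]);
translate([1491, 204, 75]) cube([81, 22, 1517]);
translate([1596, 204, 75]) cube([81, 22, 1517]);
translate([1701, 204, 75]) cube([81, 22, 1517]);
translate([1806, 204, 75]) cube([81, 22, 1517]);


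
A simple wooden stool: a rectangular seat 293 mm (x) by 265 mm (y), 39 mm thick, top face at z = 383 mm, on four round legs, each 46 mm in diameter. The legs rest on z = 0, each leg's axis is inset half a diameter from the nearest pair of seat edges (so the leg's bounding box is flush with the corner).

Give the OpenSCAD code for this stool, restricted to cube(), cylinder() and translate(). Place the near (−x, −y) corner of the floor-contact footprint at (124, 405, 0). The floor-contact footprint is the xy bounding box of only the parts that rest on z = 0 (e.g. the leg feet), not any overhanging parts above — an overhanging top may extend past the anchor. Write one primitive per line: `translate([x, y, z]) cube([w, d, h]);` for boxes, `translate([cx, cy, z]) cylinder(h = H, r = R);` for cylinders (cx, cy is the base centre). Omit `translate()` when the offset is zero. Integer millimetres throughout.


translate([124, 405, 344]) cube([293, 265, 39]);
translate([147, 428, 0]) cylinder(h = 344, r = 23);
translate([394, 428, 0]) cylinder(h = 344, r = 23);
translate([147, 647, 0]) cylinder(h = 344, r = 23);
translate([394, 647, 0]) cylinder(h = 344, r = 23);


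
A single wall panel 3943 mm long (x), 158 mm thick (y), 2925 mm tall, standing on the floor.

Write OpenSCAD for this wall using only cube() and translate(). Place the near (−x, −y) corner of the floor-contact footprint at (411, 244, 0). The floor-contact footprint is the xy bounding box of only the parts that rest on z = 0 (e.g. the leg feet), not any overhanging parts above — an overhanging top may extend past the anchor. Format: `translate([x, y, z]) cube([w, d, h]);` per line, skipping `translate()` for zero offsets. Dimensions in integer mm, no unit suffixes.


translate([411, 244, 0]) cube([3943, 158, 2925]);


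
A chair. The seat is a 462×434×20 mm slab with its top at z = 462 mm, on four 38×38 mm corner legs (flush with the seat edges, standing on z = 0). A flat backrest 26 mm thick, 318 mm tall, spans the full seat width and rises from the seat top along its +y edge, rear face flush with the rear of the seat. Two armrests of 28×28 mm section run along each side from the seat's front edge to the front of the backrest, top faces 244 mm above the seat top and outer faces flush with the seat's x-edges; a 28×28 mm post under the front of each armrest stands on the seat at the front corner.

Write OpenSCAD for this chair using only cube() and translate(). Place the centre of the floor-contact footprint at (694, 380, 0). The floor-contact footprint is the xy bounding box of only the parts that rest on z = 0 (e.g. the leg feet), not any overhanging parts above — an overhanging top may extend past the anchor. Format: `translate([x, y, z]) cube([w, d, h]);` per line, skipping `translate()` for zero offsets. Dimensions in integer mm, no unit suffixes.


translate([463, 163, 442]) cube([462, 434, 20]);
translate([463, 163, 0]) cube([38, 38, 442]);
translate([887, 163, 0]) cube([38, 38, 442]);
translate([463, 559, 0]) cube([38, 38, 442]);
translate([887, 559, 0]) cube([38, 38, 442]);
translate([463, 571, 462]) cube([462, 26, 318]);
translate([463, 163, 678]) cube([28, 408, 28]);
translate([897, 163, 678]) cube([28, 408, 28]);
translate([463, 163, 462]) cube([28, 28, 216]);
translate([897, 163, 462]) cube([28, 28, 216]);


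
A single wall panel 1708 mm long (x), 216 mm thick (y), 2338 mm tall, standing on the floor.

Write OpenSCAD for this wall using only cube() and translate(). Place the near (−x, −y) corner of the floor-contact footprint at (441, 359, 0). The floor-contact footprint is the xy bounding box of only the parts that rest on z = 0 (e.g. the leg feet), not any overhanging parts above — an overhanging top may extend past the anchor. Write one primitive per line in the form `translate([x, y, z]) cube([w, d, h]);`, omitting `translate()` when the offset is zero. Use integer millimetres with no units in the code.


translate([441, 359, 0]) cube([1708, 216, 2338]);


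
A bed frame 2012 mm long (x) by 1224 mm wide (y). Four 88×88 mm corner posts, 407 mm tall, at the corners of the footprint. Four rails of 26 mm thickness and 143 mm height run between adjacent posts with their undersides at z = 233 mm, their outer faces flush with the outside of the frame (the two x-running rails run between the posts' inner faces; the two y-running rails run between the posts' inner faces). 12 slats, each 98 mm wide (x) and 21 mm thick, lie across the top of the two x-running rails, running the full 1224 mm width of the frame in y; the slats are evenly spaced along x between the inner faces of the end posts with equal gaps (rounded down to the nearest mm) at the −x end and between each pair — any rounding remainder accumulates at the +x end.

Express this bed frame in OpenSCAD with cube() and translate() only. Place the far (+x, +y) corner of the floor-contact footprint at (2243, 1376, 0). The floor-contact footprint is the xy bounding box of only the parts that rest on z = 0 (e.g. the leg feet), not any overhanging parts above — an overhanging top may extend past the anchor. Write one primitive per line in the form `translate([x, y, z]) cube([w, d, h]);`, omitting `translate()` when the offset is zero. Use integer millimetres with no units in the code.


translate([231, 152, 0]) cube([88, 88, 407]);
translate([231, 1288, 0]) cube([88, 88, 407]);
translate([2155, 152, 0]) cube([88, 88, 407]);
translate([2155, 1288, 0]) cube([88, 88, 407]);
translate([319, 152, 233]) cube([1836, 26, 143]);
translate([319, 1350, 233]) cube([1836, 26, 143]);
translate([231, 240, 233]) cube([26, 1048, 143]);
translate([2217, 240, 233]) cube([26, 1048, 143]);
translate([369, 152, 376]) cube([98, 1224, 21]);
translate([517, 152, 376]) cube([98, 1224, 21]);
translate([665, 152, 376]) cube([98, 1224, 21]);
translate([813, 152, 376]) cube([98, 1224, 21]);
translate([961, 152, 376]) cube([98, 1224, 21]);
translate([1109, 152, 376]) cube([98, 1224, 21]);
translate([1257, 152, 376]) cube([98, 1224, 21]);
translate([1405, 152, 376]) cube([98, 1224, 21]);
translate([1553, 152, 376]) cube([98, 1224, 21]);
translate([1701, 152, 376]) cube([98, 1224, 21]);
translate([1849, 152, 376]) cube([98, 1224, 21]);
translate([1997, 152, 376]) cube([98, 1224, 21]);


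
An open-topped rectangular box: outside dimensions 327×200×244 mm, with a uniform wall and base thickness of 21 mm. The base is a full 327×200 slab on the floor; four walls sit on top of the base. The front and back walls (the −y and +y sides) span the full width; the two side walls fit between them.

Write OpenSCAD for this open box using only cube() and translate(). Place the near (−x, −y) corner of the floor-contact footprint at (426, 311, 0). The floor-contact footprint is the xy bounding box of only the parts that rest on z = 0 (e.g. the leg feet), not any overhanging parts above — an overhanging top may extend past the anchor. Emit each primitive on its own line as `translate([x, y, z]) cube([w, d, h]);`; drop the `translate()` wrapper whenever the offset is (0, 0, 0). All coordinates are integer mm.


translate([426, 311, 0]) cube([327, 200, 21]);
translate([426, 311, 21]) cube([327, 21, 223]);
translate([426, 490, 21]) cube([327, 21, 223]);
translate([426, 332, 21]) cube([21, 158, 223]);
translate([732, 332, 21]) cube([21, 158, 223]);


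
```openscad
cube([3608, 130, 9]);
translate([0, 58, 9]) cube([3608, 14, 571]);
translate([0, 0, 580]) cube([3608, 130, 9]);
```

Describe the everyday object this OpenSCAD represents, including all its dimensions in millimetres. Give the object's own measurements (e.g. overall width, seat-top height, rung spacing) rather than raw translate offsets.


An I-beam lying along x, 3608 mm long. Overall section height 589 mm. Two flanges 130 mm wide (y) and 9 mm thick, one on the floor and one at the top; a web 14 mm thick runs between them, centred on the flange width.


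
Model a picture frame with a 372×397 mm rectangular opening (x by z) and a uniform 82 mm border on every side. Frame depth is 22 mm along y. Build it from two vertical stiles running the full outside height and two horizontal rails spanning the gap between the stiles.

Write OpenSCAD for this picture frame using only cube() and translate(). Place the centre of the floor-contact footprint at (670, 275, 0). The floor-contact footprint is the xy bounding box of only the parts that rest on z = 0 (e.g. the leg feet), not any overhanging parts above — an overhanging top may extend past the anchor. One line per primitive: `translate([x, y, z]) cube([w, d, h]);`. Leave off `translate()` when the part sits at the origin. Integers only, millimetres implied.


translate([402, 264, 0]) cube([82, 22, 561]);
translate([856, 264, 0]) cube([82, 22, 561]);
translate([484, 264, 0]) cube([372, 22, 82]);
translate([484, 264, 479]) cube([372, 22, 82]);


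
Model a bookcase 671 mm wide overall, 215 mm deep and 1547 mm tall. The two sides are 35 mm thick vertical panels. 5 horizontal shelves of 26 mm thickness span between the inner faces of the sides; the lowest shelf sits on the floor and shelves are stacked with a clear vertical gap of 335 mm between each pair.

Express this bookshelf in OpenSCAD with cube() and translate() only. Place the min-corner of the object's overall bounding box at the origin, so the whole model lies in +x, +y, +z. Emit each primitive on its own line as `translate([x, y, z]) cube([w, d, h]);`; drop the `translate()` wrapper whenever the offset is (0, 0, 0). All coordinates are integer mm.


cube([35, 215, 1547]);
translate([636, 0, 0]) cube([35, 215, 1547]);
translate([35, 0, 0]) cube([601, 215, 26]);
translate([35, 0, 361]) cube([601, 215, 26]);
translate([35, 0, 722]) cube([601, 215, 26]);
translate([35, 0, 1083]) cube([601, 215, 26]);
translate([35, 0, 1444]) cube([601, 215, 26]);


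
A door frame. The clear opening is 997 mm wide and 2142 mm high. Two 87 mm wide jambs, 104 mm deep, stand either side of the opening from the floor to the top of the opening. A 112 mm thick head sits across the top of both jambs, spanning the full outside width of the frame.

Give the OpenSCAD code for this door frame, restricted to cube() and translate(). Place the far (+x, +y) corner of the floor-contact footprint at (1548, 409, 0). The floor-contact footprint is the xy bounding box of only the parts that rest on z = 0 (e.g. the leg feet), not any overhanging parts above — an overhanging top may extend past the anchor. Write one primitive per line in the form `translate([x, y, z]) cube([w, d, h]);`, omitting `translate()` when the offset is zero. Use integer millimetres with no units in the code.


translate([377, 305, 0]) cube([87, 104, 2142]);
translate([1461, 305, 0]) cube([87, 104, 2142]);
translate([377, 305, 2142]) cube([1171, 104, 112]);


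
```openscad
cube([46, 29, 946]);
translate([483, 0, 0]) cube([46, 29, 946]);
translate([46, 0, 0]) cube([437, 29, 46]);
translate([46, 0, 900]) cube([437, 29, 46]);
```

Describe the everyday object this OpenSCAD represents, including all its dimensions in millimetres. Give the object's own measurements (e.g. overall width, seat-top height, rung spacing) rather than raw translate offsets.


A rectangular picture frame lying in the x–z plane (depth along y). The opening is 437 mm wide (x) by 854 mm tall (z), surrounded by a border 46 mm wide on all four sides. The frame is 29 mm deep and is made of two full-height vertical stiles with two horizontal rails fitted between them.


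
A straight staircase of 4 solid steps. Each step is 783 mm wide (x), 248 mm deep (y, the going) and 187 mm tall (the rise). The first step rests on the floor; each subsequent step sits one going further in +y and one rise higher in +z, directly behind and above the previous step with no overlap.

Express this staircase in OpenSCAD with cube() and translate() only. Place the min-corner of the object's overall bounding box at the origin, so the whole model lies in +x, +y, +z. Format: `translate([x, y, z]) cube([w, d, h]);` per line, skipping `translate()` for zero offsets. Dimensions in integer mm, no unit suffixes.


cube([783, 248, 187]);
translate([0, 248, 187]) cube([783, 248, 187]);
translate([0, 496, 374]) cube([783, 248, 187]);
translate([0, 744, 561]) cube([783, 248, 187]);


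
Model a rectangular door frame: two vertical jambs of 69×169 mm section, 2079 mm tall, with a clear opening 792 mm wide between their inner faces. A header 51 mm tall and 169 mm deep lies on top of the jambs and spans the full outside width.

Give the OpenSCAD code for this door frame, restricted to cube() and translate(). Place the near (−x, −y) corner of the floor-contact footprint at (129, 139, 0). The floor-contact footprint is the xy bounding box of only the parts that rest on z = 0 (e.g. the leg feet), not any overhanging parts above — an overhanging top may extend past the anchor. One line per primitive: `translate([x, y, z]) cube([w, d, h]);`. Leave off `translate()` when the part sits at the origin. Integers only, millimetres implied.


translate([129, 139, 0]) cube([69, 169, 2079]);
translate([990, 139, 0]) cube([69, 169, 2079]);
translate([129, 139, 2079]) cube([930, 169, 51]);


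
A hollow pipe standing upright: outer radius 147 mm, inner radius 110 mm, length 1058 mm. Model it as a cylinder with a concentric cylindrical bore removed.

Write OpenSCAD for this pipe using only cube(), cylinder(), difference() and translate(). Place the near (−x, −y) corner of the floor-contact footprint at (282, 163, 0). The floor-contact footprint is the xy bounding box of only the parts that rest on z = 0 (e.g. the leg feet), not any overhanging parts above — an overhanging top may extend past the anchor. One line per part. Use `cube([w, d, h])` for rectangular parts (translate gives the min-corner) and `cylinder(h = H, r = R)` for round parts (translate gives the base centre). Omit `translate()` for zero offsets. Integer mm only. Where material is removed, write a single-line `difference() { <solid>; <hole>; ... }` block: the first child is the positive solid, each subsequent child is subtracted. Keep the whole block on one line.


difference() { translate([429, 310, 0]) cylinder(h = 1058, r = 147); translate([429, 310, 0]) cylinder(h = 1058, r = 110); }


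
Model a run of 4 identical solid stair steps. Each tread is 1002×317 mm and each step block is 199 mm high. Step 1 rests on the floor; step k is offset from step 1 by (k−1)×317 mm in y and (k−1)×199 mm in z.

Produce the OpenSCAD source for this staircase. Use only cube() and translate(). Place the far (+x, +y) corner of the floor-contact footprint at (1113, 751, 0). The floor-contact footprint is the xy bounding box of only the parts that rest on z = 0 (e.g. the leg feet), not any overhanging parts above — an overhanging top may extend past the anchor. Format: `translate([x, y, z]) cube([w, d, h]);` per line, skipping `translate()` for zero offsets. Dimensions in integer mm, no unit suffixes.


translate([111, 434, 0]) cube([1002, 317, 199]);
translate([111, 751, 199]) cube([1002, 317, 199]);
translate([111, 1068, 398]) cube([1002, 317, 199]);
translate([111, 1385, 597]) cube([1002, 317, 199]);


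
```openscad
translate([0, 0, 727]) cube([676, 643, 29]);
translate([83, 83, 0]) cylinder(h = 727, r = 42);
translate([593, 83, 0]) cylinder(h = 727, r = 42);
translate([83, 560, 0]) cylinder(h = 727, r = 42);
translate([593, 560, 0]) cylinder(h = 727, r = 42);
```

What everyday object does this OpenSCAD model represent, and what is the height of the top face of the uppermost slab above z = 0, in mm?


A table. The table height is 756 mm.

A 676×643×29 slab sits at z = 727 on four Ø84 mm round legs — a table. The top surface is at 727 + 29 = 756 mm.


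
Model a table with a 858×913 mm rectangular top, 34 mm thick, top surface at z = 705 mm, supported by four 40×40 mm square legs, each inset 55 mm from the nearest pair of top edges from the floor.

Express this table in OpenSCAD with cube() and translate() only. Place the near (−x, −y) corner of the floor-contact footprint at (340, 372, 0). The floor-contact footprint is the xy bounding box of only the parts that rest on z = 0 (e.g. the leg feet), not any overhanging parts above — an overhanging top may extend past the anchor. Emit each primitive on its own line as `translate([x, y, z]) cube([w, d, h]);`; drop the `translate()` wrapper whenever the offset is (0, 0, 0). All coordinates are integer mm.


translate([285, 317, 671]) cube([858, 913, 34]);
translate([340, 372, 0]) cube([40, 40, 671]);
translate([1048, 372, 0]) cube([40, 40, 671]);
translate([340, 1135, 0]) cube([40, 40, 671]);
translate([1048, 1135, 0]) cube([40, 40, 671]);


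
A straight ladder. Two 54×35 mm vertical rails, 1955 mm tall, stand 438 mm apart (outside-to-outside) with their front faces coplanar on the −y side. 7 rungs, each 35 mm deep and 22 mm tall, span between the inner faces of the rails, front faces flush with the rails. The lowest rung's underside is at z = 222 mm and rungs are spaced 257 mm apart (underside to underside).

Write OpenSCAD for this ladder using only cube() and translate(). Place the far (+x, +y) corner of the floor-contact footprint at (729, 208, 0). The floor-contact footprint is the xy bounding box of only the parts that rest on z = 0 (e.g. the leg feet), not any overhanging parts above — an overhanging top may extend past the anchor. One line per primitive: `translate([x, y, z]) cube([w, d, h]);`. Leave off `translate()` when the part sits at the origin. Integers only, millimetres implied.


// rung span = 438 - 2*54 = 330
// rung[k] z = 222 + k*257
translate([291, 173, 0]) cube([54, 35, 1955]);
translate([675, 173, 0]) cube([54, 35, 1955]);
translate([345, 173, 222]) cube([330, 35, 22]);
translate([345, 173, 479]) cube([330, 35, 22]);
translate([345, 173, 736]) cube([330, 35, 22]);
translate([345, 173, 993]) cube([330, 35, 22]);
translate([345, 173, 1250]) cube([330, 35, 22]);
translate([345, 173, 1507]) cube([330, 35, 22]);
translate([345, 173, 1764]) cube([330, 35, 22]);


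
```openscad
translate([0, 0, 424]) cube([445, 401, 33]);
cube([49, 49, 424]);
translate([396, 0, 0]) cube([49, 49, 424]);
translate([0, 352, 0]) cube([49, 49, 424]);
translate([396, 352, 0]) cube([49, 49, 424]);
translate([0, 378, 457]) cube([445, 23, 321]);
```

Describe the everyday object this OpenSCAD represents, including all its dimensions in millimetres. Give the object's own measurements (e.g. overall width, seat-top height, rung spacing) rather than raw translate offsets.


A chair. The seat is a 445×401×33 mm slab with its top at z = 457 mm, on four 49×49 mm corner legs (flush with the seat edges, standing on z = 0). A flat backrest 23 mm thick, 321 mm tall, spans the full seat width and rises from the seat top along its +y edge, rear face flush with the rear of the seat.


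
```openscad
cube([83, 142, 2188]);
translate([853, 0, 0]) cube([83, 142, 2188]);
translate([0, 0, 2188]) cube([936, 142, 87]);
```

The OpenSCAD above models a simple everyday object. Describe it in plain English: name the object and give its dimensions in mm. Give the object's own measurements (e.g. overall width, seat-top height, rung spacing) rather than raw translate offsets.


A door frame. The clear opening is 770 mm wide and 2188 mm high. Two 83 mm wide jambs, 142 mm deep, stand either side of the opening from the floor to the top of the opening. A 87 mm thick head sits across the top of both jambs, spanning the full outside width of the frame.


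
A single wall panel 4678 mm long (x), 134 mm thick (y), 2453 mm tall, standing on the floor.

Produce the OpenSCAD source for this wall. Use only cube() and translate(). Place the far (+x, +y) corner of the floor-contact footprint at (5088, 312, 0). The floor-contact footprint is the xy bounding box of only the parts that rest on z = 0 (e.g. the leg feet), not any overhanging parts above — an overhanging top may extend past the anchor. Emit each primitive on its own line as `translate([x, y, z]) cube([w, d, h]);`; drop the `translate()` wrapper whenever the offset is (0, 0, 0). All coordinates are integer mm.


translate([410, 178, 0]) cube([4678, 134, 2453]);


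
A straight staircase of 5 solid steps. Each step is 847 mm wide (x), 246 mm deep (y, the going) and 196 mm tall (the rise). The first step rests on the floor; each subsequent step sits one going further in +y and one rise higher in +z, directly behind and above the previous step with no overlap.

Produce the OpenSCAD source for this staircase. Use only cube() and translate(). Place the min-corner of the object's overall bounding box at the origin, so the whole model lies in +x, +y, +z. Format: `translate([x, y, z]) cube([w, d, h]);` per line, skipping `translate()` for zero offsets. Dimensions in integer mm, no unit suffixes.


cube([847, 246, 196]);
translate([0, 246, 196]) cube([847, 246, 196]);
translate([0, 492, 392]) cube([847, 246, 196]);
translate([0, 738, 588]) cube([847, 246, 196]);
translate([0, 984, 784]) cube([847, 246, 196]);


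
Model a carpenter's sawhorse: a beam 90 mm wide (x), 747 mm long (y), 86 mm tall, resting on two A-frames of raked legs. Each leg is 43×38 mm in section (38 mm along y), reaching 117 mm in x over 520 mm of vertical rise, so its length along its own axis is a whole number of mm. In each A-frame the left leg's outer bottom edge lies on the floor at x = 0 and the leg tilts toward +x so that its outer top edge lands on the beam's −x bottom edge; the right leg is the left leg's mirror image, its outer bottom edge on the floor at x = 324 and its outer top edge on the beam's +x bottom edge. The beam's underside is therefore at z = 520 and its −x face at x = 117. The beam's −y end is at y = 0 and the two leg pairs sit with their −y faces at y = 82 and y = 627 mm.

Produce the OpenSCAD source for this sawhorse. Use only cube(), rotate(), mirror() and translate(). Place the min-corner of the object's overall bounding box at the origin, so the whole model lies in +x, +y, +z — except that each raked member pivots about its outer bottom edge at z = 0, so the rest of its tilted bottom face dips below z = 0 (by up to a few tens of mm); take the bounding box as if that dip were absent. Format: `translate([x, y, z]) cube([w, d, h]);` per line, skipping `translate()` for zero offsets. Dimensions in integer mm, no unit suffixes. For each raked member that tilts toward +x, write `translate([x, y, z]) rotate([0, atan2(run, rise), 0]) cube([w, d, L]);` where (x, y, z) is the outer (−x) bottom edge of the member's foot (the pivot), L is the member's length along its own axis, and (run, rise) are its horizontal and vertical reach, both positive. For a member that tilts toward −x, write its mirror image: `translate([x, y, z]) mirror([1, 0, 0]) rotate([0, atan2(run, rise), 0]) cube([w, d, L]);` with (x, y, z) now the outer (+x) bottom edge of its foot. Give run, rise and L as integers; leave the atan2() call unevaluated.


// leg length = √(117² + 520²) = 533
// right-leg outer foot x = 2·117 + 90 = 324
// beam min-corner = (117, 0, 520)
translate([117, 0, 520]) cube([90, 747, 86]);
translate([0, 82, 0]) rotate([0, atan2(117, 520), 0]) cube([43, 38, 533]);
translate([324, 82, 0]) mirror([1, 0, 0]) rotate([0, atan2(117, 520), 0]) cube([43, 38, 533]);
translate([0, 627, 0]) rotate([0, atan2(117, 520), 0]) cube([43, 38, 533]);
translate([324, 627, 0]) mirror([1, 0, 0]) rotate([0, atan2(117, 520), 0]) cube([43, 38, 533]);


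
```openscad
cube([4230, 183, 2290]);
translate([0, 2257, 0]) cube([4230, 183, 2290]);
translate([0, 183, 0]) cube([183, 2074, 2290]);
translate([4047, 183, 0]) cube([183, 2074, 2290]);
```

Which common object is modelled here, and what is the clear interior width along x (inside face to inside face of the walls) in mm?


A house (or room) frame. The interior width is 3864 mm.

Four 2290 mm walls enclosing a rectangle with no floor or roof — a room or house frame. Outside width is 4230 mm and wall thickness is 183 mm, so the interior width is 4230 − 2 × 183 = 3864 mm.


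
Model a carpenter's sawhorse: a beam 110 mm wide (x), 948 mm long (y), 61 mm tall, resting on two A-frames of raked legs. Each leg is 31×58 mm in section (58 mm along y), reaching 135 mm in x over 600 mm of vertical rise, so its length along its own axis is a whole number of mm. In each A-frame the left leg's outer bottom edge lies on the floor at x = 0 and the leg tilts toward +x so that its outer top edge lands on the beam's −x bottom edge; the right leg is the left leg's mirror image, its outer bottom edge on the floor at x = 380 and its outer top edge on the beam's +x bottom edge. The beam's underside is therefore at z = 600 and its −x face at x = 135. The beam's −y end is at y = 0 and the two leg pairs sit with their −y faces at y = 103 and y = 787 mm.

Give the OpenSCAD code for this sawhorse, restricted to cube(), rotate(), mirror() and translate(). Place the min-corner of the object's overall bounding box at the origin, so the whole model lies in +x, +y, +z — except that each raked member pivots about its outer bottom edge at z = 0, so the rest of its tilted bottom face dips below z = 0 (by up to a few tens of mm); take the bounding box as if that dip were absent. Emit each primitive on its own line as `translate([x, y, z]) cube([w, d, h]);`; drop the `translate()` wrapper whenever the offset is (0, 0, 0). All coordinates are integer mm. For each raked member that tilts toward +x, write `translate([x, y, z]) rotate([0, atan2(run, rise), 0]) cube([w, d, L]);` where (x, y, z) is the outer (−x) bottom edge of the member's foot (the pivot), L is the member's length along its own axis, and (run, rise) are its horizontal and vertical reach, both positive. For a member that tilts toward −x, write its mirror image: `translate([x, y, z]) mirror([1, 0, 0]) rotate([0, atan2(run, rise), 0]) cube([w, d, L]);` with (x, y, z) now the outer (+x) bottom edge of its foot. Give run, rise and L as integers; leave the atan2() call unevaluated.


translate([135, 0, 600]) cube([110, 948, 61]);
translate([0, 103, 0]) rotate([0, atan2(135, 600), 0]) cube([31, 58, 615]);
translate([380, 103, 0]) mirror([1, 0, 0]) rotate([0, atan2(135, 600), 0]) cube([31, 58, 615]);
translate([0, 787, 0]) rotate([0, atan2(135, 600), 0]) cube([31, 58, 615]);
translate([380, 787, 0]) mirror([1, 0, 0]) rotate([0, atan2(135, 600), 0]) cube([31, 58, 615]);
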